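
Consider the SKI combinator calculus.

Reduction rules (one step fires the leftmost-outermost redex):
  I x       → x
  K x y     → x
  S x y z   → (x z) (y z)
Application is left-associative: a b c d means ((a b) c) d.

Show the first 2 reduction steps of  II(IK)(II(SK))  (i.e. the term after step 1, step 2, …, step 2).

  start: II(IK)(II(SK))
  step 1: I(IK)(II(SK))
  step 2: IK(II(SK))

Answer: after 2 steps: IK(II(SK))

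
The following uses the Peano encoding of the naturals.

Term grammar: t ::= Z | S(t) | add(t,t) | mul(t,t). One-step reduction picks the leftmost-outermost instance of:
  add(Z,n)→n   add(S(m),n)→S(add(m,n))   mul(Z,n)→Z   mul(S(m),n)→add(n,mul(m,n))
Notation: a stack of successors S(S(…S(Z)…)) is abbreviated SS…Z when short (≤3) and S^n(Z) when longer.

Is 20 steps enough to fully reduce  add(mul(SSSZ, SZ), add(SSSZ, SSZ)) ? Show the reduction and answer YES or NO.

  start: add(mul(SSSZ, SZ), add(SSSZ, SSZ))
  [1] add(add(SZ, mul(SSZ, SZ)), add(SSSZ, SSZ))
  [2] add(S(add(Z, mul(SSZ, SZ))), add(SSSZ, SSZ))
  [3] S(add(add(Z, mul(SSZ, SZ)), add(SSSZ, SSZ)))
  [4] S(add(mul(SSZ, SZ), add(SSSZ, SSZ)))
  [5] S(add(add(SZ, mul(SZ, SZ)), add(SSSZ, SSZ)))
  [6] S(add(S(add(Z, mul(SZ, SZ))), add(SSSZ, SSZ)))
  [7] S(S(add(add(Z, mul(SZ, SZ)), add(SSSZ, SSZ))))
  [8] S(S(add(mul(SZ, SZ), add(SSSZ, SSZ))))
  [9] S(S(add(add(SZ, mul(Z, SZ)), add(SSSZ, SSZ))))
  [10] S(S(add(S(add(Z, mul(Z, SZ))), add(SSSZ, SSZ))))
  [11] S(S(S(add(add(Z, mul(Z, SZ)), add(SSSZ, SSZ)))))
  [12] S(S(S(add(mul(Z, SZ), add(SSSZ, SSZ)))))
  [13] S(S(S(add(Z, add(SSSZ, SSZ)))))
  [14] S(S(S(add(SSSZ, SSZ))))
  [15] S(S(S(S(add(SSZ, SSZ)))))
  [16] S(S(S(S(S(add(SZ, SSZ))))))
  [17] S(S(S(S(S(S(add(Z, SSZ)))))))
  [18] S^8(Z)

Answer: YES — reaches normal form S^8(Z) in 18 ≤ 20 steps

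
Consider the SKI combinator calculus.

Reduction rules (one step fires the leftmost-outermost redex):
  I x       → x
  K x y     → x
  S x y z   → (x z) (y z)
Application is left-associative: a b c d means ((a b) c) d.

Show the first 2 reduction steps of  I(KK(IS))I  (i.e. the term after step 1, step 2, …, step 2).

Answer: after 2 steps: KI

Reduction:
  start: I(KK(IS))I
  step 1: KK(IS)I
  step 2: KI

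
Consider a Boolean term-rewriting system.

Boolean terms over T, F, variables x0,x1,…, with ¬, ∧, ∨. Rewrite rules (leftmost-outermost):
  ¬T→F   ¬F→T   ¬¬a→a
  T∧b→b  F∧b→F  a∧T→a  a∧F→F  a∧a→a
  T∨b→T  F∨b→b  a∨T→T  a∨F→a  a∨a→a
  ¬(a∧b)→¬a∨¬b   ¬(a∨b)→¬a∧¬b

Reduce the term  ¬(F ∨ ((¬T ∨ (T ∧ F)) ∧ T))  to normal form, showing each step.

  start: ¬(F ∨ ((¬T ∨ (T ∧ F)) ∧ T))
  →1  ¬F ∧ ¬((¬T ∨ (T ∧ F)) ∧ T)
  →2  T ∧ ¬((¬T ∨ (T ∧ F)) ∧ T)
  →3  ¬((¬T ∨ (T ∧ F)) ∧ T)
  →4  ¬(¬T ∨ (T ∧ F)) ∨ ¬T
  →5  (¬¬T ∧ ¬(T ∧ F)) ∨ ¬T
  →6  (T ∧ ¬(T ∧ F)) ∨ ¬T
  →7  ¬(T ∧ F) ∨ ¬T
  →8  (¬T ∨ ¬F) ∨ ¬T
  →9  (F ∨ ¬F) ∨ ¬T
  →10  ¬F ∨ ¬T
  →11  T ∨ ¬T
  →12  T

Answer: normal form = T  (in 12 steps)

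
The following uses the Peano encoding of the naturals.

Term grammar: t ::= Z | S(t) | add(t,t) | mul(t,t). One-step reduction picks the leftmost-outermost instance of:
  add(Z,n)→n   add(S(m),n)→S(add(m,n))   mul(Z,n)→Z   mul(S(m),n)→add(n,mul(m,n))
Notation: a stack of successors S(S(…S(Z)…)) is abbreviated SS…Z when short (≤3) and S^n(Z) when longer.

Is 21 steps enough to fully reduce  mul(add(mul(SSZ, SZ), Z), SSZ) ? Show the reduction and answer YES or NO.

  start: mul(add(mul(SSZ, SZ), Z), SSZ)
  step 1: mul(add(add(SZ, mul(SZ, SZ)), Z), SSZ)
  step 2: mul(add(S(add(Z, mul(SZ, SZ))), Z), SSZ)
  step 3: mul(S(add(add(Z, mul(SZ, SZ)), Z)), SSZ)
  step 4: add(SSZ, mul(add(add(Z, mul(SZ, SZ)), Z), SSZ))
  step 5: S(add(SZ, mul(add(add(Z, mul(SZ, SZ)), Z), SSZ)))
  step 6: S(S(add(Z, mul(add(add(Z, mul(SZ, SZ)), Z), SSZ))))
  step 7: S(S(mul(add(add(Z, mul(SZ, SZ)), Z), SSZ)))
  step 8: S(S(mul(add(mul(SZ, SZ), Z), SSZ)))
  step 9: S(S(mul(add(add(SZ, mul(Z, SZ)), Z), SSZ)))
  step 10: S(S(mul(add(S(add(Z, mul(Z, SZ))), Z), SSZ)))
  step 11: S(S(mul(S(add(add(Z, mul(Z, SZ)), Z)), SSZ)))
  step 12: S(S(add(SSZ, mul(add(add(Z, mul(Z, SZ)), Z), SSZ))))
  step 13: S(S(S(add(SZ, mul(add(add(Z, mul(Z, SZ)), Z), SSZ)))))
  step 14: S(S(S(S(add(Z, mul(add(add(Z, mul(Z, SZ)), Z), SSZ))))))
  step 15: S(S(S(S(mul(add(add(Z, mul(Z, SZ)), Z), SSZ)))))
  step 16: S(S(S(S(mul(add(mul(Z, SZ), Z), SSZ)))))
  step 17: S(S(S(S(mul(add(Z, Z), SSZ)))))
  step 18: S(S(S(S(mul(Z, SSZ)))))
  step 19: S^4(Z)

Answer: YES — reaches normal form S^4(Z) in 19 ≤ 21 steps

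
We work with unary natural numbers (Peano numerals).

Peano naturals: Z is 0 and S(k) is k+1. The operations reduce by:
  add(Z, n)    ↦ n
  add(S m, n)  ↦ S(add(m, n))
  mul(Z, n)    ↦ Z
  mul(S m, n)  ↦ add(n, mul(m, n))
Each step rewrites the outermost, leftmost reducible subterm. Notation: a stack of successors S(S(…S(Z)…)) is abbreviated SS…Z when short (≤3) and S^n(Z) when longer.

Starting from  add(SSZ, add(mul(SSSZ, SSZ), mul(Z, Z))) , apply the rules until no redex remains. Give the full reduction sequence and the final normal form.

  start: add(SSZ, add(mul(SSSZ, SSZ), mul(Z, Z)))
  →1  S(add(SZ, add(mul(SSSZ, SSZ), mul(Z, Z))))
  →2  S(S(add(Z, add(mul(SSSZ, SSZ), mul(Z, Z)))))
  →3  S(S(add(mul(SSSZ, SSZ), mul(Z, Z))))
  →4  S(S(add(add(SSZ, mul(SSZ, SSZ)), mul(Z, Z))))
  →5  S(S(add(S(add(SZ, mul(SSZ, SSZ))), mul(Z, Z))))
  →6  S(S(S(add(add(SZ, mul(SSZ, SSZ)), mul(Z, Z)))))
  →7  S(S(S(add(S(add(Z, mul(SSZ, SSZ))), mul(Z, Z)))))
  →8  S(S(S(S(add(add(Z, mul(SSZ, SSZ)), mul(Z, Z))))))
  →9  S(S(S(S(add(mul(SSZ, SSZ), mul(Z, Z))))))
  →10  S(S(S(S(add(add(SSZ, mul(SZ, SSZ)), mul(Z, Z))))))
  →11  S(S(S(S(add(S(add(SZ, mul(SZ, SSZ))), mul(Z, Z))))))
  →12  S(S(S(S(S(add(add(SZ, mul(SZ, SSZ)), mul(Z, Z)))))))
  →13  S(S(S(S(S(add(S(add(Z, mul(SZ, SSZ))), mul(Z, Z)))))))
  →14  S(S(S(S(S(S(add(add(Z, mul(SZ, SSZ)), mul(Z, Z))))))))
  →15  S(S(S(S(S(S(add(mul(SZ, SSZ), mul(Z, Z))))))))
  →16  S(S(S(S(S(S(add(add(SSZ, mul(Z, SSZ)), mul(Z, Z))))))))
  →17  S(S(S(S(S(S(add(S(add(SZ, mul(Z, SSZ))), mul(Z, Z))))))))
  →18  S(S(S(S(S(S(S(add(add(SZ, mul(Z, SSZ)), mul(Z, Z)))))))))
  →19  S(S(S(S(S(S(S(add(S(add(Z, mul(Z, SSZ))), mul(Z, Z)))))))))
  →20  S(S(S(S(S(S(S(S(add(add(Z, mul(Z, SSZ)), mul(Z, Z))))))))))
  →21  S(S(S(S(S(S(S(S(add(mul(Z, SSZ), mul(Z, Z))))))))))
  →22  S(S(S(S(S(S(S(S(add(Z, mul(Z, Z))))))))))
  →23  S(S(S(S(S(S(S(S(mul(Z, Z)))))))))
  →24  S^8(Z)

Answer: normal form = S^8(Z)  (in 24 steps)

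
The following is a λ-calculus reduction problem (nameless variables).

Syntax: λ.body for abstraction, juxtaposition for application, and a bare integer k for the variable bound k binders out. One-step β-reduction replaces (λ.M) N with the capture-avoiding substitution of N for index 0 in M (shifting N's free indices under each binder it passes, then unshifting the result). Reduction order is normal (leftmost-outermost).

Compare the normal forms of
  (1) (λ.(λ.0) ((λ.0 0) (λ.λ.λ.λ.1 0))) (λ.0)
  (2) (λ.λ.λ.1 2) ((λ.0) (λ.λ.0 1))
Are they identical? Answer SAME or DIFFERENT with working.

Answer: DIFFERENT — A ⇓ λ.λ.λ.1 0, B ⇓ λ.λ.1 (λ.λ.0 1)

Working:
Term A:
  start: (λ.(λ.0) ((λ.0 0) (λ.λ.λ.λ.1 0))) (λ.0)
  [1] (λ.0) ((λ.0 0) (λ.λ.λ.λ.1 0))
  [2] (λ.0 0) (λ.λ.λ.λ.1 0)
  [3] (λ.λ.λ.λ.1 0) (λ.λ.λ.λ.1 0)
  [4] λ.λ.λ.1 0

Term B:
  start: (λ.λ.λ.1 2) ((λ.0) (λ.λ.0 1))
  [1] λ.λ.1 ((λ.0) (λ.λ.0 1))
  [2] λ.λ.1 (λ.λ.0 1)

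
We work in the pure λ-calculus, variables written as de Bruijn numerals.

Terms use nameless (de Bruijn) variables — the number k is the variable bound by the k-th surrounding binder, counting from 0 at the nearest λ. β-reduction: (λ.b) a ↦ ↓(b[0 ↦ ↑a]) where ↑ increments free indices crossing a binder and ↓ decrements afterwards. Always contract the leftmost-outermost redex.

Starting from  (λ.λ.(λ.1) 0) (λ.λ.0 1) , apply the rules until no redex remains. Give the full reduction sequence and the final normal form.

Answer: normal form = λ.0  (in 2 steps)

Derivation:
  start: (λ.λ.(λ.1) 0) (λ.λ.0 1)
  step 1: λ.(λ.1) 0
  step 2: λ.0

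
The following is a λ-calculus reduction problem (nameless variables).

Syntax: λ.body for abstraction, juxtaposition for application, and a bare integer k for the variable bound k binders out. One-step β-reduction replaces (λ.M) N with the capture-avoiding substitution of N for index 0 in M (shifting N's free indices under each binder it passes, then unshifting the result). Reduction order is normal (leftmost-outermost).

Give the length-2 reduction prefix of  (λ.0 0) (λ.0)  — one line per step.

  start: (λ.0 0) (λ.0)
  [1] (λ.0) (λ.0)
  [2] λ.0

Answer: after 2 steps: λ.0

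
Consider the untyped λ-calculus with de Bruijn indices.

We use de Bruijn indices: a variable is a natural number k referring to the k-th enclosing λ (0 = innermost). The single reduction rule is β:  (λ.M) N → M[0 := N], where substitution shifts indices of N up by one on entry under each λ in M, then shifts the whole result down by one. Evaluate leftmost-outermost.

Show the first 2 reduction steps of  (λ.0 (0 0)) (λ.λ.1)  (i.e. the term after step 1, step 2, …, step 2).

  start: (λ.0 (0 0)) (λ.λ.1)
  [1] (λ.λ.1) ((λ.λ.1) (λ.λ.1))
  [2] λ.(λ.λ.1) (λ.λ.1)

Answer: after 2 steps: λ.(λ.λ.1) (λ.λ.1)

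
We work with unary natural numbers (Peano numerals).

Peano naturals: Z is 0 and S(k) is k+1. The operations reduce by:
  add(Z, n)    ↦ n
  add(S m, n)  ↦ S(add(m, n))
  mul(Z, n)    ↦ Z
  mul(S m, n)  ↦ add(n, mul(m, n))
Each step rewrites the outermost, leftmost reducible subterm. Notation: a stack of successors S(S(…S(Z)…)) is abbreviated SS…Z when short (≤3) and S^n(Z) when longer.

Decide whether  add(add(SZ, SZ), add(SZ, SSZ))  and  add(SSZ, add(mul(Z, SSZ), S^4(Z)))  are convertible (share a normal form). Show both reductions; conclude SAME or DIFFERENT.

Answer: DIFFERENT — A ⇓ S^5(Z), B ⇓ S^6(Z)

Reduction:
Term A:
  start: add(add(SZ, SZ), add(SZ, SSZ))
  →1  add(S(add(Z, SZ)), add(SZ, SSZ))
  →2  S(add(add(Z, SZ), add(SZ, SSZ)))
  →3  S(add(SZ, add(SZ, SSZ)))
  →4  S(S(add(Z, add(SZ, SSZ))))
  →5  S(S(add(SZ, SSZ)))
  →6  S(S(S(add(Z, SSZ))))
  →7  S^5(Z)

Term B:
  start: add(SSZ, add(mul(Z, SSZ), S^4(Z)))
  →1  S(add(SZ, add(mul(Z, SSZ), S^4(Z))))
  →2  S(S(add(Z, add(mul(Z, SSZ), S^4(Z)))))
  →3  S(S(add(mul(Z, SSZ), S^4(Z))))
  →4  S(S(add(Z, S^4(Z))))
  →5  S^6(Z)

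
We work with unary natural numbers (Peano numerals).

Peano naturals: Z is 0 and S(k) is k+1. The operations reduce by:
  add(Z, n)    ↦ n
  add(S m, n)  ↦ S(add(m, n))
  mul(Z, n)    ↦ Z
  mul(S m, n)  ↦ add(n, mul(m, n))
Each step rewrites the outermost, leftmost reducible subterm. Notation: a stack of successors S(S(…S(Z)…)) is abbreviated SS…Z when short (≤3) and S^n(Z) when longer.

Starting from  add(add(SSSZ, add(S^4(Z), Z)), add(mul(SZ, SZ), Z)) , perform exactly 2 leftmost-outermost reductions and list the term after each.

  start: add(add(SSSZ, add(S^4(Z), Z)), add(mul(SZ, SZ), Z))
  step 1: add(S(add(SSZ, add(S^4(Z), Z))), add(mul(SZ, SZ), Z))
  step 2: S(add(add(SSZ, add(S^4(Z), Z)), add(mul(SZ, SZ), Z)))

Answer: after 2 steps: S(add(add(SSZ, add(S^4(Z), Z)), add(mul(SZ, SZ), Z)))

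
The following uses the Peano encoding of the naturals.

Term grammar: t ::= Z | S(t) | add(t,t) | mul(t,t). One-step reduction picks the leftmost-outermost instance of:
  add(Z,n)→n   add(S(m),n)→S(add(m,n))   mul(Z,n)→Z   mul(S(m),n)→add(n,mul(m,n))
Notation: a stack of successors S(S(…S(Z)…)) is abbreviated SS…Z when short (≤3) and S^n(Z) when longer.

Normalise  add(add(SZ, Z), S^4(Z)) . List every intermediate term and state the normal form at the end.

  start: add(add(SZ, Z), S^4(Z))
  [1] add(S(add(Z, Z)), S^4(Z))
  [2] S(add(add(Z, Z), S^4(Z)))
  [3] S(add(Z, S^4(Z)))
  [4] S^5(Z)

Answer: normal form = S^5(Z)  (in 4 steps)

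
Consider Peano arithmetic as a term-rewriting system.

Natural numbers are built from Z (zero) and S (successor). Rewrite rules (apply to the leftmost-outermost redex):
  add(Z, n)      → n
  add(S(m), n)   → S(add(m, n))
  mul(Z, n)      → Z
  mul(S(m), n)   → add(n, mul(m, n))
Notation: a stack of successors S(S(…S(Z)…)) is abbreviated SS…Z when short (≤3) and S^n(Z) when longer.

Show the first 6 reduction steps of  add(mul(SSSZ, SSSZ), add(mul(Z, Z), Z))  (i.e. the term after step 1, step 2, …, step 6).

Answer: after 6 steps: S(S(add(S(add(Z, mul(SSZ, SSSZ))), add(mul(Z, Z), Z))))

Reduction:
  start: add(mul(SSSZ, SSSZ), add(mul(Z, Z), Z))
  step 1: add(add(SSSZ, mul(SSZ, SSSZ)), add(mul(Z, Z), Z))
  step 2: add(S(add(SSZ, mul(SSZ, SSSZ))), add(mul(Z, Z), Z))
  step 3: S(add(add(SSZ, mul(SSZ, SSSZ)), add(mul(Z, Z), Z)))
  step 4: S(add(S(add(SZ, mul(SSZ, SSSZ))), add(mul(Z, Z), Z)))
  step 5: S(S(add(add(SZ, mul(SSZ, SSSZ)), add(mul(Z, Z), Z))))
  step 6: S(S(add(S(add(Z, mul(SSZ, SSSZ))), add(mul(Z, Z), Z))))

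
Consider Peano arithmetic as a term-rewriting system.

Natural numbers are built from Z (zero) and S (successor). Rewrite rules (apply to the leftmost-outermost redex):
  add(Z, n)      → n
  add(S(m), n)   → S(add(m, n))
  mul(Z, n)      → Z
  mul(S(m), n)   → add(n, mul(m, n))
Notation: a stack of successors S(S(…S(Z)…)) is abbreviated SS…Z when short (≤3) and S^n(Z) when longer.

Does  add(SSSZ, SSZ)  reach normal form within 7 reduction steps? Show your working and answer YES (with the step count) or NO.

Answer: YES — reaches normal form S^5(Z) in 4 ≤ 7 steps

Working:
  start: add(SSSZ, SSZ)
  [1] S(add(SSZ, SSZ))
  [2] S(S(add(SZ, SSZ)))
  [3] S(S(S(add(Z, SSZ))))
  [4] S^5(Z)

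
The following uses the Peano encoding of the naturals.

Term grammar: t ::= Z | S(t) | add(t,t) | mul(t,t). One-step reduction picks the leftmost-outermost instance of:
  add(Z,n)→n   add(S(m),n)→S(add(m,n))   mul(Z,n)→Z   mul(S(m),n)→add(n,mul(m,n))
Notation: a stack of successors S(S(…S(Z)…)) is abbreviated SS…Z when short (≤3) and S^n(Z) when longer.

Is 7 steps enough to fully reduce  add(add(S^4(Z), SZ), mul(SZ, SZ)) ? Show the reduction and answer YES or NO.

Answer: NO — after 7 steps the term is S(S(S(add(S(add(Z, SZ)), mul(SZ, SZ))))), not yet normal

Derivation:
  start: add(add(S^4(Z), SZ), mul(SZ, SZ))
  step 1: add(S(add(SSSZ, SZ)), mul(SZ, SZ))
  step 2: S(add(add(SSSZ, SZ), mul(SZ, SZ)))
  step 3: S(add(S(add(SSZ, SZ)), mul(SZ, SZ)))
  step 4: S(S(add(add(SSZ, SZ), mul(SZ, SZ))))
  step 5: S(S(add(S(add(SZ, SZ)), mul(SZ, SZ))))
  step 6: S(S(S(add(add(SZ, SZ), mul(SZ, SZ)))))
  step 7: S(S(S(add(S(add(Z, SZ)), mul(SZ, SZ)))))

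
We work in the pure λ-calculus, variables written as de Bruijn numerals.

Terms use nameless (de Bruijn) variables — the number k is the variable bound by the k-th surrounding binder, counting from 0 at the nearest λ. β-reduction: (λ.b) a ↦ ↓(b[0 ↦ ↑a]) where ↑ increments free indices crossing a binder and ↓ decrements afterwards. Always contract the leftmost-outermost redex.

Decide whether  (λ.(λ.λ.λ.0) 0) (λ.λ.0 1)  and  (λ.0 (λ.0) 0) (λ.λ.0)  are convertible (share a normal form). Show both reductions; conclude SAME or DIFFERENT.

Term A:
  start: (λ.(λ.λ.λ.0) 0) (λ.λ.0 1)
  →1  (λ.λ.λ.0) (λ.λ.0 1)
  →2  λ.λ.0

Term B:
  start: (λ.0 (λ.0) 0) (λ.λ.0)
  →1  (λ.λ.0) (λ.0) (λ.λ.0)
  →2  (λ.0) (λ.λ.0)
  →3  λ.λ.0

Answer: SAME — A ⇓ λ.λ.0, B ⇓ λ.λ.0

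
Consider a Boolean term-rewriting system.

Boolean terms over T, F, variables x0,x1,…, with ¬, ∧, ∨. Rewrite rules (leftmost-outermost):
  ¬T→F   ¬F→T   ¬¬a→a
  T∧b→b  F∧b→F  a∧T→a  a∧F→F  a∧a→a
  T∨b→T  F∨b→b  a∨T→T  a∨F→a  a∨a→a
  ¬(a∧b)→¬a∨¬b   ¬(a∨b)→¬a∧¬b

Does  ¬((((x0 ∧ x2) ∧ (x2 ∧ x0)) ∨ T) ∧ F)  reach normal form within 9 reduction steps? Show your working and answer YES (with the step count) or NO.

Answer: YES — reaches normal form T in 9 ≤ 9 steps

Derivation:
  start: ¬((((x0 ∧ x2) ∧ (x2 ∧ x0)) ∨ T) ∧ F)
  [1] ¬(((x0 ∧ x2) ∧ (x2 ∧ x0)) ∨ T) ∨ ¬F
  [2] (¬((x0 ∧ x2) ∧ (x2 ∧ x0)) ∧ ¬T) ∨ ¬F
  [3] ((¬(x0 ∧ x2) ∨ ¬(x2 ∧ x0)) ∧ ¬T) ∨ ¬F
  [4] (((¬x0 ∨ ¬x2) ∨ ¬(x2 ∧ x0)) ∧ ¬T) ∨ ¬F
  [5] (((¬x0 ∨ ¬x2) ∨ (¬x2 ∨ ¬x0)) ∧ ¬T) ∨ ¬F
  [6] (((¬x0 ∨ ¬x2) ∨ (¬x2 ∨ ¬x0)) ∧ F) ∨ ¬F
  [7] F ∨ ¬F
  [8] ¬F
  [9] T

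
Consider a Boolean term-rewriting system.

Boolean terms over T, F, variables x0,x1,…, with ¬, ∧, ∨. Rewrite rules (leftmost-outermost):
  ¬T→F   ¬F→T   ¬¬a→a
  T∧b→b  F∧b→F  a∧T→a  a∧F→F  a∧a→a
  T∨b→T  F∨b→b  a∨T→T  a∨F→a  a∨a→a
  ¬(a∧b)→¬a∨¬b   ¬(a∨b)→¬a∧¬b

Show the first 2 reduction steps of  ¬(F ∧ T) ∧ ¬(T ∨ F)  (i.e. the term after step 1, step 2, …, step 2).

Answer: after 2 steps: (T ∨ ¬T) ∧ ¬(T ∨ F)

Derivation:
  start: ¬(F ∧ T) ∧ ¬(T ∨ F)
  step 1: (¬F ∨ ¬T) ∧ ¬(T ∨ F)
  step 2: (T ∨ ¬T) ∧ ¬(T ∨ F)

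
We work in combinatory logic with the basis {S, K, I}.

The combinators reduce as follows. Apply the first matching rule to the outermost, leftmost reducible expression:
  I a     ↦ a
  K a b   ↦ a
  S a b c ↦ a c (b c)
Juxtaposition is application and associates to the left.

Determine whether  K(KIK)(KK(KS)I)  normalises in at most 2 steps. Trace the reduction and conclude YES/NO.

  start: K(KIK)(KK(KS)I)
  step 1: KIK
  step 2: I

Answer: YES — reaches normal form I in 2 ≤ 2 steps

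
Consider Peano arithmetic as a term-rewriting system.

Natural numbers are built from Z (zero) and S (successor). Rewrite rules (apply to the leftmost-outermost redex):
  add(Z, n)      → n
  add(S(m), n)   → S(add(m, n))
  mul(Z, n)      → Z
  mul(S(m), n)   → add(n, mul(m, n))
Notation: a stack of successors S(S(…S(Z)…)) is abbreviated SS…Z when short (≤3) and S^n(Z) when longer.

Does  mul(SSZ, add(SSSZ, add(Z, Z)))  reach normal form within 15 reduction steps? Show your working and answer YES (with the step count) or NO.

Answer: NO — after 15 steps the term is S(S(S(S(S(add(add(SZ, add(Z, Z)), mul(Z, add(SSSZ, add(Z, Z))))))))), not yet normal

Reduction:
  start: mul(SSZ, add(SSSZ, add(Z, Z)))
  →1  add(add(SSSZ, add(Z, Z)), mul(SZ, add(SSSZ, add(Z, Z))))
  →2  add(S(add(SSZ, add(Z, Z))), mul(SZ, add(SSSZ, add(Z, Z))))
  →3  S(add(add(SSZ, add(Z, Z)), mul(SZ, add(SSSZ, add(Z, Z)))))
  →4  S(add(S(add(SZ, add(Z, Z))), mul(SZ, add(SSSZ, add(Z, Z)))))
  →5  S(S(add(add(SZ, add(Z, Z)), mul(SZ, add(SSSZ, add(Z, Z))))))
  →6  S(S(add(S(add(Z, add(Z, Z))), mul(SZ, add(SSSZ, add(Z, Z))))))
  →7  S(S(S(add(add(Z, add(Z, Z)), mul(SZ, add(SSSZ, add(Z, Z)))))))
  →8  S(S(S(add(add(Z, Z), mul(SZ, add(SSSZ, add(Z, Z)))))))
  →9  S(S(S(add(Z, mul(SZ, add(SSSZ, add(Z, Z)))))))
  →10  S(S(S(mul(SZ, add(SSSZ, add(Z, Z))))))
  →11  S(S(S(add(add(SSSZ, add(Z, Z)), mul(Z, add(SSSZ, add(Z, Z)))))))
  →12  S(S(S(add(S(add(SSZ, add(Z, Z))), mul(Z, add(SSSZ, add(Z, Z)))))))
  →13  S(S(S(S(add(add(SSZ, add(Z, Z)), mul(Z, add(SSSZ, add(Z, Z))))))))
  →14  S(S(S(S(add(S(add(SZ, add(Z, Z))), mul(Z, add(SSSZ, add(Z, Z))))))))
  →15  S(S(S(S(S(add(add(SZ, add(Z, Z)), mul(Z, add(SSSZ, add(Z, Z)))))))))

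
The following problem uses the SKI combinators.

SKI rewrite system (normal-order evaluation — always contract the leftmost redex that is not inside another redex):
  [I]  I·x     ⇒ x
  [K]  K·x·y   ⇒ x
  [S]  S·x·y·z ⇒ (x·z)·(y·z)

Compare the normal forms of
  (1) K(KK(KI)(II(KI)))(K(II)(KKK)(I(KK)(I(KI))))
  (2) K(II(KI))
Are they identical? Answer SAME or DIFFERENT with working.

Answer: SAME — A ⇓ K(KI), B ⇓ K(KI)

Working:
Term A:
  start: K(KK(KI)(II(KI)))(K(II)(KKK)(I(KK)(I(KI))))
  [1] KK(KI)(II(KI))
  [2] K(II(KI))
  [3] K(I(KI))
  [4] K(KI)

Term B:
  start: K(II(KI))
  [1] K(I(KI))
  [2] K(KI)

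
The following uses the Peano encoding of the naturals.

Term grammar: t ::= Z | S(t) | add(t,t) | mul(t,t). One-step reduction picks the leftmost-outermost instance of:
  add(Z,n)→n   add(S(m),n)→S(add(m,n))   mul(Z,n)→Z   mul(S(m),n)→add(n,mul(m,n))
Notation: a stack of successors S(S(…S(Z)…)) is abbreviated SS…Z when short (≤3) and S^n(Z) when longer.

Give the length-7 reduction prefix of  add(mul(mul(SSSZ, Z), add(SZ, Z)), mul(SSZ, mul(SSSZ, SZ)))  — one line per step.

Answer: after 7 steps: add(mul(Z, add(SZ, Z)), mul(SSZ, mul(SSSZ, SZ)))

Derivation:
  start: add(mul(mul(SSSZ, Z), add(SZ, Z)), mul(SSZ, mul(SSSZ, SZ)))
  →1  add(mul(add(Z, mul(SSZ, Z)), add(SZ, Z)), mul(SSZ, mul(SSSZ, SZ)))
  →2  add(mul(mul(SSZ, Z), add(SZ, Z)), mul(SSZ, mul(SSSZ, SZ)))
  →3  add(mul(add(Z, mul(SZ, Z)), add(SZ, Z)), mul(SSZ, mul(SSSZ, SZ)))
  →4  add(mul(mul(SZ, Z), add(SZ, Z)), mul(SSZ, mul(SSSZ, SZ)))
  →5  add(mul(add(Z, mul(Z, Z)), add(SZ, Z)), mul(SSZ, mul(SSSZ, SZ)))
  →6  add(mul(mul(Z, Z), add(SZ, Z)), mul(SSZ, mul(SSSZ, SZ)))
  →7  add(mul(Z, add(SZ, Z)), mul(SSZ, mul(SSSZ, SZ)))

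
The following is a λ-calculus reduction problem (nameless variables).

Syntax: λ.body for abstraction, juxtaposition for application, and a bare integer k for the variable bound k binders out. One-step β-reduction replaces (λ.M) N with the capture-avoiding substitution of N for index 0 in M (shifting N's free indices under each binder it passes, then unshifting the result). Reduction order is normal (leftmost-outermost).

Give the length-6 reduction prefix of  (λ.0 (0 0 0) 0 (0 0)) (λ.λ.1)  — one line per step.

Answer: after 6 steps: λ.(λ.λ.1) (λ.λ.1)

Reduction:
  start: (λ.0 (0 0 0) 0 (0 0)) (λ.λ.1)
  step 1: (λ.λ.1) ((λ.λ.1) (λ.λ.1) (λ.λ.1)) (λ.λ.1) ((λ.λ.1) (λ.λ.1))
  step 2: (λ.(λ.λ.1) (λ.λ.1) (λ.λ.1)) (λ.λ.1) ((λ.λ.1) (λ.λ.1))
  step 3: (λ.λ.1) (λ.λ.1) (λ.λ.1) ((λ.λ.1) (λ.λ.1))
  step 4: (λ.λ.λ.1) (λ.λ.1) ((λ.λ.1) (λ.λ.1))
  step 5: (λ.λ.1) ((λ.λ.1) (λ.λ.1))
  step 6: λ.(λ.λ.1) (λ.λ.1)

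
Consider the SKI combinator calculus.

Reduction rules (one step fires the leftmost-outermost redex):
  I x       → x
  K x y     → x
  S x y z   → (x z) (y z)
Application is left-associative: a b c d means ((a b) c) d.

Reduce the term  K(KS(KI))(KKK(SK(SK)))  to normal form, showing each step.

  start: K(KS(KI))(KKK(SK(SK)))
  step 1: KS(KI)
  step 2: S

Answer: normal form = S  (in 2 steps)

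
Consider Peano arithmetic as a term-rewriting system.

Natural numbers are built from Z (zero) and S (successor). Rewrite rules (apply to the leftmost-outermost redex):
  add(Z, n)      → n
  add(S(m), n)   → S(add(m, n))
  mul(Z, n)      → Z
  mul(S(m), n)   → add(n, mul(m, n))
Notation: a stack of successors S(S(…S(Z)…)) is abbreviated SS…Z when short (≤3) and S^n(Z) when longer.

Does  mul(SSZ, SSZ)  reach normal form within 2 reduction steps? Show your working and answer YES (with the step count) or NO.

Answer: NO — after 2 steps the term is S(add(SZ, mul(SZ, SSZ))), not yet normal

Reduction:
  start: mul(SSZ, SSZ)
  step 1: add(SSZ, mul(SZ, SSZ))
  step 2: S(add(SZ, mul(SZ, SSZ)))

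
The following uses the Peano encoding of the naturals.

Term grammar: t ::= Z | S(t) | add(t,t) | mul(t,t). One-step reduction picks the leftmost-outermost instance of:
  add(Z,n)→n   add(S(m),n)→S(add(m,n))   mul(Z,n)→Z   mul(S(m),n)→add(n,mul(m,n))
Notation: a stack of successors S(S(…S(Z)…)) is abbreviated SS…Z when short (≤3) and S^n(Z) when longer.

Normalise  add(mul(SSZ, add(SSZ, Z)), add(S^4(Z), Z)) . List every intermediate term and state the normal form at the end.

  start: add(mul(SSZ, add(SSZ, Z)), add(S^4(Z), Z))
  [1] add(add(add(SSZ, Z), mul(SZ, add(SSZ, Z))), add(S^4(Z), Z))
  [2] add(add(S(add(SZ, Z)), mul(SZ, add(SSZ, Z))), add(S^4(Z), Z))
  [3] add(S(add(add(SZ, Z), mul(SZ, add(SSZ, Z)))), add(S^4(Z), Z))
  [4] S(add(add(add(SZ, Z), mul(SZ, add(SSZ, Z))), add(S^4(Z), Z)))
  [5] S(add(add(S(add(Z, Z)), mul(SZ, add(SSZ, Z))), add(S^4(Z), Z)))
  [6] S(add(S(add(add(Z, Z), mul(SZ, add(SSZ, Z)))), add(S^4(Z), Z)))
  [7] S(S(add(add(add(Z, Z), mul(SZ, add(SSZ, Z))), add(S^4(Z), Z))))
  [8] S(S(add(add(Z, mul(SZ, add(SSZ, Z))), add(S^4(Z), Z))))
  [9] S(S(add(mul(SZ, add(SSZ, Z)), add(S^4(Z), Z))))
  [10] S(S(add(add(add(SSZ, Z), mul(Z, add(SSZ, Z))), add(S^4(Z), Z))))
  [11] S(S(add(add(S(add(SZ, Z)), mul(Z, add(SSZ, Z))), add(S^4(Z), Z))))
  [12] S(S(add(S(add(add(SZ, Z), mul(Z, add(SSZ, Z)))), add(S^4(Z), Z))))
  [13] S(S(S(add(add(add(SZ, Z), mul(Z, add(SSZ, Z))), add(S^4(Z), Z)))))
  [14] S(S(S(add(add(S(add(Z, Z)), mul(Z, add(SSZ, Z))), add(S^4(Z), Z)))))
  [15] S(S(S(add(S(add(add(Z, Z), mul(Z, add(SSZ, Z)))), add(S^4(Z), Z)))))
  [16] S(S(S(S(add(add(add(Z, Z), mul(Z, add(SSZ, Z))), add(S^4(Z), Z))))))
  [17] S(S(S(S(add(add(Z, mul(Z, add(SSZ, Z))), add(S^4(Z), Z))))))
  [18] S(S(S(S(add(mul(Z, add(SSZ, Z)), add(S^4(Z), Z))))))
  [19] S(S(S(S(add(Z, add(S^4(Z), Z))))))
  [20] S(S(S(S(add(S^4(Z), Z)))))
  [21] S(S(S(S(S(add(SSSZ, Z))))))
  [22] S(S(S(S(S(S(add(SSZ, Z)))))))
  [23] S(S(S(S(S(S(S(add(SZ, Z))))))))
  [24] S(S(S(S(S(S(S(S(add(Z, Z)))))))))
  [25] S^8(Z)

Answer: normal form = S^8(Z)  (in 25 steps)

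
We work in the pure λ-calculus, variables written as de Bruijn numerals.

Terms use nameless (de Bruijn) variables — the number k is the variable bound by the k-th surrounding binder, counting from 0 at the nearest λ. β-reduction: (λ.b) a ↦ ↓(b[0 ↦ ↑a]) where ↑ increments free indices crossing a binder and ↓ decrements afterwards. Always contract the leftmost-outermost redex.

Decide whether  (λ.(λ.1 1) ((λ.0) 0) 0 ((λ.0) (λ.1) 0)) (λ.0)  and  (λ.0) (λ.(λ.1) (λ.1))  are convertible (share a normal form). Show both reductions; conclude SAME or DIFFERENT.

Answer: SAME — A ⇓ λ.0, B ⇓ λ.0

Reduction:
Term A:
  start: (λ.(λ.1 1) ((λ.0) 0) 0 ((λ.0) (λ.1) 0)) (λ.0)
  [1] (λ.(λ.0) (λ.0)) ((λ.0) (λ.0)) (λ.0) ((λ.0) (λ.λ.0) (λ.0))
  [2] (λ.0) (λ.0) (λ.0) ((λ.0) (λ.λ.0) (λ.0))
  [3] (λ.0) (λ.0) ((λ.0) (λ.λ.0) (λ.0))
  [4] (λ.0) ((λ.0) (λ.λ.0) (λ.0))
  [5] (λ.0) (λ.λ.0) (λ.0)
  [6] (λ.λ.0) (λ.0)
  [7] λ.0

Term B:
  start: (λ.0) (λ.(λ.1) (λ.1))
  [1] λ.(λ.1) (λ.1)
  [2] λ.0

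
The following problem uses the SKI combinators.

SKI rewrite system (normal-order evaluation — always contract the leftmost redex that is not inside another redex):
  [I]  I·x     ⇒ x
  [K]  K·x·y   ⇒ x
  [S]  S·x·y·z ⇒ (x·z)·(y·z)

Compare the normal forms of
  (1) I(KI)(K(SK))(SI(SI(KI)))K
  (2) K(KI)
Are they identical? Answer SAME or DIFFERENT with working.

Term A:
  start: I(KI)(K(SK))(SI(SI(KI)))K
  step 1: KI(K(SK))(SI(SI(KI)))K
  step 2: I(SI(SI(KI)))K
  step 3: SI(SI(KI))K
  step 4: IK(SI(KI)K)
  step 5: K(SI(KI)K)
  step 6: K(IK(KIK))
  step 7: K(K(KIK))
  step 8: K(KI)

Term B:
  start: K(KI)

Answer: SAME — A ⇓ K(KI), B ⇓ K(KI)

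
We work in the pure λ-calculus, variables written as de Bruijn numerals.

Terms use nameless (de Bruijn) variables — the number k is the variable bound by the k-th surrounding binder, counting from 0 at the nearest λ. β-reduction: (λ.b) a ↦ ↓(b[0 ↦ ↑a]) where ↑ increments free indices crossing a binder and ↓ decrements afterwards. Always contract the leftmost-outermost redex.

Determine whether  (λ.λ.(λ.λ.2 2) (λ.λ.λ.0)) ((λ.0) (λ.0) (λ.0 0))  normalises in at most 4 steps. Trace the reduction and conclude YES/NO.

  start: (λ.λ.(λ.λ.2 2) (λ.λ.λ.0)) ((λ.0) (λ.0) (λ.0 0))
  step 1: λ.(λ.λ.2 2) (λ.λ.λ.0)
  step 2: λ.λ.1 1

Answer: YES — reaches normal form λ.λ.1 1 in 2 ≤ 4 steps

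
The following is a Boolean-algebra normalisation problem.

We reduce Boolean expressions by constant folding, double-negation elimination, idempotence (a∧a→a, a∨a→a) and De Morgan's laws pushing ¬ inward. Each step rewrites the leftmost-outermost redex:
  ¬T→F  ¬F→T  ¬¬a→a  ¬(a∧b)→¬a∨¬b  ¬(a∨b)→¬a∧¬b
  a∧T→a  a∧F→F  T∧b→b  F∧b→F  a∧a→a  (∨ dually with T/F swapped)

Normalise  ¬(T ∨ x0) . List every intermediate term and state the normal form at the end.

  start: ¬(T ∨ x0)
  step 1: ¬T ∧ ¬x0
  step 2: F ∧ ¬x0
  step 3: F

Answer: normal form = F  (in 3 steps)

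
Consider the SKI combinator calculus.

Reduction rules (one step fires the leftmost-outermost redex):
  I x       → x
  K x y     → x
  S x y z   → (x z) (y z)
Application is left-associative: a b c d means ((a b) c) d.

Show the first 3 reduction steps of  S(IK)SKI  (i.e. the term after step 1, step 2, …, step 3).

Answer: after 3 steps: KI

Derivation:
  start: S(IK)SKI
  step 1: IKK(SK)I
  step 2: KK(SK)I
  step 3: KI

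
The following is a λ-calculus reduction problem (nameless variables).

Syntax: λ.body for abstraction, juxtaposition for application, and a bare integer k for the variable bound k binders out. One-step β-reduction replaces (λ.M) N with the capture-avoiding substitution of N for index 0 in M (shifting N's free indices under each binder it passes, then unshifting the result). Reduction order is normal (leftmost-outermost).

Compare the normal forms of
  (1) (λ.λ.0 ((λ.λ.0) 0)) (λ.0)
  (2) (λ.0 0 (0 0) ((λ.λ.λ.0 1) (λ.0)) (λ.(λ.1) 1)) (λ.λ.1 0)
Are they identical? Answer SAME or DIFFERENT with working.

Term A:
  start: (λ.λ.0 ((λ.λ.0) 0)) (λ.0)
  →1  λ.0 ((λ.λ.0) 0)
  →2  λ.0 (λ.0)

Term B:
  start: (λ.0 0 (0 0) ((λ.λ.λ.0 1) (λ.0)) (λ.(λ.1) 1)) (λ.λ.1 0)
  →1  (λ.λ.1 0) (λ.λ.1 0) ((λ.λ.1 0) (λ.λ.1 0)) ((λ.λ.λ.0 1) (λ.0)) (λ.(λ.1) (λ.λ.1 0))
  →2  (λ.(λ.λ.1 0) 0) ((λ.λ.1 0) (λ.λ.1 0)) ((λ.λ.λ.0 1) (λ.0)) (λ.(λ.1) (λ.λ.1 0))
  →3  (λ.λ.1 0) ((λ.λ.1 0) (λ.λ.1 0)) ((λ.λ.λ.0 1) (λ.0)) (λ.(λ.1) (λ.λ.1 0))
  →4  (λ.(λ.λ.1 0) (λ.λ.1 0) 0) ((λ.λ.λ.0 1) (λ.0)) (λ.(λ.1) (λ.λ.1 0))
  →5  (λ.λ.1 0) (λ.λ.1 0) ((λ.λ.λ.0 1) (λ.0)) (λ.(λ.1) (λ.λ.1 0))
  →6  (λ.(λ.λ.1 0) 0) ((λ.λ.λ.0 1) (λ.0)) (λ.(λ.1) (λ.λ.1 0))
  →7  (λ.λ.1 0) ((λ.λ.λ.0 1) (λ.0)) (λ.(λ.1) (λ.λ.1 0))
  →8  (λ.(λ.λ.λ.0 1) (λ.0) 0) (λ.(λ.1) (λ.λ.1 0))
  →9  (λ.λ.λ.0 1) (λ.0) (λ.(λ.1) (λ.λ.1 0))
  →10  (λ.λ.0 1) (λ.(λ.1) (λ.λ.1 0))
  →11  λ.0 (λ.(λ.1) (λ.λ.1 0))
  →12  λ.0 (λ.0)

Answer: SAME — A ⇓ λ.0 (λ.0), B ⇓ λ.0 (λ.0)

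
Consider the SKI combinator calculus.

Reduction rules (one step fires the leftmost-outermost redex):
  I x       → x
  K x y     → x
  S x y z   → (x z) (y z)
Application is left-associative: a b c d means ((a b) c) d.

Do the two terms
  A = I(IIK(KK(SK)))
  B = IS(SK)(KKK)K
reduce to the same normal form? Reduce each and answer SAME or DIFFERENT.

Term A:
  start: I(IIK(KK(SK)))
  step 1: IIK(KK(SK))
  step 2: IK(KK(SK))
  step 3: K(KK(SK))
  step 4: KK

Term B:
  start: IS(SK)(KKK)K
  step 1: S(SK)(KKK)K
  step 2: SKK(KKKK)
  step 3: K(KKKK)(K(KKKK))
  step 4: KKKK
  step 5: KK

Answer: SAME — A ⇓ KK, B ⇓ KK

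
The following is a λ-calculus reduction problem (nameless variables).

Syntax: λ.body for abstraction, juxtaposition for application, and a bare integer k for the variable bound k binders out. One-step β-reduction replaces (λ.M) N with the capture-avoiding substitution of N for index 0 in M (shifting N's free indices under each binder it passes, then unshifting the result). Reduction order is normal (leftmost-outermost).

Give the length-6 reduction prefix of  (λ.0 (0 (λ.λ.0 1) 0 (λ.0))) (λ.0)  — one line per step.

Answer: after 6 steps: λ.0

Working:
  start: (λ.0 (0 (λ.λ.0 1) 0 (λ.0))) (λ.0)
  →1  (λ.0) ((λ.0) (λ.λ.0 1) (λ.0) (λ.0))
  →2  (λ.0) (λ.λ.0 1) (λ.0) (λ.0)
  →3  (λ.λ.0 1) (λ.0) (λ.0)
  →4  (λ.0 (λ.0)) (λ.0)
  →5  (λ.0) (λ.0)
  →6  λ.0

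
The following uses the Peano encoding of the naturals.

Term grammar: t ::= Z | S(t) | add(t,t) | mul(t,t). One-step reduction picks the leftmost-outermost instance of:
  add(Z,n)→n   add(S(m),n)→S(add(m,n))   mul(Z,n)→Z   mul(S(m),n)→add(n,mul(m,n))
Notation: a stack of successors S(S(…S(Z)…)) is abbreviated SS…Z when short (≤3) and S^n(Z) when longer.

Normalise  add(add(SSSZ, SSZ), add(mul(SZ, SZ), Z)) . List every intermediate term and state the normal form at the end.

Answer: normal form = S^6(Z)  (in 16 steps)

Derivation:
  start: add(add(SSSZ, SSZ), add(mul(SZ, SZ), Z))
  [1] add(S(add(SSZ, SSZ)), add(mul(SZ, SZ), Z))
  [2] S(add(add(SSZ, SSZ), add(mul(SZ, SZ), Z)))
  [3] S(add(S(add(SZ, SSZ)), add(mul(SZ, SZ), Z)))
  [4] S(S(add(add(SZ, SSZ), add(mul(SZ, SZ), Z))))
  [5] S(S(add(S(add(Z, SSZ)), add(mul(SZ, SZ), Z))))
  [6] S(S(S(add(add(Z, SSZ), add(mul(SZ, SZ), Z)))))
  [7] S(S(S(add(SSZ, add(mul(SZ, SZ), Z)))))
  [8] S(S(S(S(add(SZ, add(mul(SZ, SZ), Z))))))
  [9] S(S(S(S(S(add(Z, add(mul(SZ, SZ), Z)))))))
  [10] S(S(S(S(S(add(mul(SZ, SZ), Z))))))
  [11] S(S(S(S(S(add(add(SZ, mul(Z, SZ)), Z))))))
  [12] S(S(S(S(S(add(S(add(Z, mul(Z, SZ))), Z))))))
  [13] S(S(S(S(S(S(add(add(Z, mul(Z, SZ)), Z)))))))
  [14] S(S(S(S(S(S(add(mul(Z, SZ), Z)))))))
  [15] S(S(S(S(S(S(add(Z, Z)))))))
  [16] S^6(Z)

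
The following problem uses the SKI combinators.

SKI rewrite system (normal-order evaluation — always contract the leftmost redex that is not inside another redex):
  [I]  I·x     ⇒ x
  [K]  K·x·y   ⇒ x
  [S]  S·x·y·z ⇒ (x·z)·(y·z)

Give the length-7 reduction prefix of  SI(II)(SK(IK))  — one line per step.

  start: SI(II)(SK(IK))
  [1] I(SK(IK))(II(SK(IK)))
  [2] SK(IK)(II(SK(IK)))
  [3] K(II(SK(IK)))(IK(II(SK(IK))))
  [4] II(SK(IK))
  [5] I(SK(IK))
  [6] SK(IK)
  [7] SKK

Answer: after 7 steps: SKK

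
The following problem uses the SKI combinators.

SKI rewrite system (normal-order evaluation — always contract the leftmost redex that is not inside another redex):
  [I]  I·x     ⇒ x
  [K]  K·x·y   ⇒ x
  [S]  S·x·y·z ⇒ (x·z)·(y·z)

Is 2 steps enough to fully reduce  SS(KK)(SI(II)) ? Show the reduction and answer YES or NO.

  start: SS(KK)(SI(II))
  [1] S(SI(II))(KK(SI(II)))
  [2] S(SII)(KK(SI(II)))

Answer: NO — after 2 steps the term is S(SII)(KK(SI(II))), not yet normal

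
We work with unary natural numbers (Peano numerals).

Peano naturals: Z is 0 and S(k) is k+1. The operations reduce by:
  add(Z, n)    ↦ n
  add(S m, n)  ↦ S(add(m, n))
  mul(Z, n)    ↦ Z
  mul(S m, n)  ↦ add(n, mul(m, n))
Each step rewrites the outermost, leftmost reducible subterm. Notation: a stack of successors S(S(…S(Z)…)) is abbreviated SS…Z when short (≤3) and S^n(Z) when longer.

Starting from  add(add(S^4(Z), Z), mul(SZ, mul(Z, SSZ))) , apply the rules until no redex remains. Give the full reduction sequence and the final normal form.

Answer: normal form = S^4(Z)  (in 14 steps)

Derivation:
  start: add(add(S^4(Z), Z), mul(SZ, mul(Z, SSZ)))
  [1] add(S(add(SSSZ, Z)), mul(SZ, mul(Z, SSZ)))
  [2] S(add(add(SSSZ, Z), mul(SZ, mul(Z, SSZ))))
  [3] S(add(S(add(SSZ, Z)), mul(SZ, mul(Z, SSZ))))
  [4] S(S(add(add(SSZ, Z), mul(SZ, mul(Z, SSZ)))))
  [5] S(S(add(S(add(SZ, Z)), mul(SZ, mul(Z, SSZ)))))
  [6] S(S(S(add(add(SZ, Z), mul(SZ, mul(Z, SSZ))))))
  [7] S(S(S(add(S(add(Z, Z)), mul(SZ, mul(Z, SSZ))))))
  [8] S(S(S(S(add(add(Z, Z), mul(SZ, mul(Z, SSZ)))))))
  [9] S(S(S(S(add(Z, mul(SZ, mul(Z, SSZ)))))))
  [10] S(S(S(S(mul(SZ, mul(Z, SSZ))))))
  [11] S(S(S(S(add(mul(Z, SSZ), mul(Z, mul(Z, SSZ)))))))
  [12] S(S(S(S(add(Z, mul(Z, mul(Z, SSZ)))))))
  [13] S(S(S(S(mul(Z, mul(Z, SSZ))))))
  [14] S^4(Z)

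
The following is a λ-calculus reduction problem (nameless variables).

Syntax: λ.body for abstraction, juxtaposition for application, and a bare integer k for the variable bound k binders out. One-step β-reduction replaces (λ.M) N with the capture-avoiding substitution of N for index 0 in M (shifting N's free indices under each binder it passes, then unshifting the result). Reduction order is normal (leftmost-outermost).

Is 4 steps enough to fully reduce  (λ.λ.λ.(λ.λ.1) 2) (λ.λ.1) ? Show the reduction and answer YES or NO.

Answer: YES — reaches normal form λ.λ.λ.λ.λ.1 in 2 ≤ 4 steps

Working:
  start: (λ.λ.λ.(λ.λ.1) 2) (λ.λ.1)
  [1] λ.λ.(λ.λ.1) (λ.λ.1)
  [2] λ.λ.λ.λ.λ.1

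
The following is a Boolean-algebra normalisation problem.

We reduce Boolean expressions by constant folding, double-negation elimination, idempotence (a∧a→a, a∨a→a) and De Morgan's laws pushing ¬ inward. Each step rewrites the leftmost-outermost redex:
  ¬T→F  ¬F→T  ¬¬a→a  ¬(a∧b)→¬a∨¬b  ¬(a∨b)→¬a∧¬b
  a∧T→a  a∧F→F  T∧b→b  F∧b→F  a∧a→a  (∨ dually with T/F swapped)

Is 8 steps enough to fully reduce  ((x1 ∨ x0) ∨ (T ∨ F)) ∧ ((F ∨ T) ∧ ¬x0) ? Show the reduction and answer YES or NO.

  start: ((x1 ∨ x0) ∨ (T ∨ F)) ∧ ((F ∨ T) ∧ ¬x0)
  →1  ((x1 ∨ x0) ∨ T) ∧ ((F ∨ T) ∧ ¬x0)
  →2  T ∧ ((F ∨ T) ∧ ¬x0)
  →3  (F ∨ T) ∧ ¬x0
  →4  T ∧ ¬x0
  →5  ¬x0

Answer: YES — reaches normal form ¬x0 in 5 ≤ 8 steps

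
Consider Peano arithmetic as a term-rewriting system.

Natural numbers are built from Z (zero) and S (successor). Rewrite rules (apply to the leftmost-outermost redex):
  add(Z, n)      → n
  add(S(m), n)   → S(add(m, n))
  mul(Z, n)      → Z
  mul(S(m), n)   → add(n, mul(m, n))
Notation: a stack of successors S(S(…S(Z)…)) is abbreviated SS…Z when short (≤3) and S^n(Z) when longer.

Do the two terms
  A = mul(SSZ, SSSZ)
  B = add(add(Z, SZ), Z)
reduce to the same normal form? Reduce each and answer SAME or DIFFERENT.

Term A:
  start: mul(SSZ, SSSZ)
  [1] add(SSSZ, mul(SZ, SSSZ))
  [2] S(add(SSZ, mul(SZ, SSSZ)))
  [3] S(S(add(SZ, mul(SZ, SSSZ))))
  [4] S(S(S(add(Z, mul(SZ, SSSZ)))))
  [5] S(S(S(mul(SZ, SSSZ))))
  [6] S(S(S(add(SSSZ, mul(Z, SSSZ)))))
  [7] S(S(S(S(add(SSZ, mul(Z, SSSZ))))))
  [8] S(S(S(S(S(add(SZ, mul(Z, SSSZ)))))))
  [9] S(S(S(S(S(S(add(Z, mul(Z, SSSZ))))))))
  [10] S(S(S(S(S(S(mul(Z, SSSZ)))))))
  [11] S^6(Z)

Term B:
  start: add(add(Z, SZ), Z)
  [1] add(SZ, Z)
  [2] S(add(Z, Z))
  [3] SZ

Answer: DIFFERENT — A ⇓ S^6(Z), B ⇓ SZ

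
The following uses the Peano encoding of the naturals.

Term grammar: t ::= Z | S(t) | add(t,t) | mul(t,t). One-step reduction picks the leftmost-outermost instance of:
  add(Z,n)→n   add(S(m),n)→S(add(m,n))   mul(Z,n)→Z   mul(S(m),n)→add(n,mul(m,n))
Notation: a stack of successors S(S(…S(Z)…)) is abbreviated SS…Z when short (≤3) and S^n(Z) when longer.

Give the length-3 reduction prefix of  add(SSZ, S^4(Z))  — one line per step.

Answer: after 3 steps: S^6(Z)

Working:
  start: add(SSZ, S^4(Z))
  [1] S(add(SZ, S^4(Z)))
  [2] S(S(add(Z, S^4(Z))))
  [3] S^6(Z)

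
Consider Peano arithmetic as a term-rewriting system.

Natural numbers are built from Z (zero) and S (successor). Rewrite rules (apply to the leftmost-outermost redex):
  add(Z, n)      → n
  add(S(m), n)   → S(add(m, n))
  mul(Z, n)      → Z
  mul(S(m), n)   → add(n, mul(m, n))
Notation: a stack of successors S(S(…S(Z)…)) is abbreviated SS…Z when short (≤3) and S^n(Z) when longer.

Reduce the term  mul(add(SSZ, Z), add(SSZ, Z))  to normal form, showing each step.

  start: mul(add(SSZ, Z), add(SSZ, Z))
  step 1: mul(S(add(SZ, Z)), add(SSZ, Z))
  step 2: add(add(SSZ, Z), mul(add(SZ, Z), add(SSZ, Z)))
  step 3: add(S(add(SZ, Z)), mul(add(SZ, Z), add(SSZ, Z)))
  step 4: S(add(add(SZ, Z), mul(add(SZ, Z), add(SSZ, Z))))
  step 5: S(add(S(add(Z, Z)), mul(add(SZ, Z), add(SSZ, Z))))
  step 6: S(S(add(add(Z, Z), mul(add(SZ, Z), add(SSZ, Z)))))
  step 7: S(S(add(Z, mul(add(SZ, Z), add(SSZ, Z)))))
  step 8: S(S(mul(add(SZ, Z), add(SSZ, Z))))
  step 9: S(S(mul(S(add(Z, Z)), add(SSZ, Z))))
  step 10: S(S(add(add(SSZ, Z), mul(add(Z, Z), add(SSZ, Z)))))
  step 11: S(S(add(S(add(SZ, Z)), mul(add(Z, Z), add(SSZ, Z)))))
  step 12: S(S(S(add(add(SZ, Z), mul(add(Z, Z), add(SSZ, Z))))))
  step 13: S(S(S(add(S(add(Z, Z)), mul(add(Z, Z), add(SSZ, Z))))))
  step 14: S(S(S(S(add(add(Z, Z), mul(add(Z, Z), add(SSZ, Z)))))))
  step 15: S(S(S(S(add(Z, mul(add(Z, Z), add(SSZ, Z)))))))
  step 16: S(S(S(S(mul(add(Z, Z), add(SSZ, Z))))))
  step 17: S(S(S(S(mul(Z, add(SSZ, Z))))))
  step 18: S^4(Z)

Answer: normal form = S^4(Z)  (in 18 steps)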